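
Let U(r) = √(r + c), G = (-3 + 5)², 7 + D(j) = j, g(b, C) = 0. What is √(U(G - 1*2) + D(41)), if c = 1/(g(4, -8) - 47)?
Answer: √(75106 + 47*√4371)/47 ≈ 5.9503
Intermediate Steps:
D(j) = -7 + j
G = 4 (G = 2² = 4)
c = -1/47 (c = 1/(0 - 47) = 1/(-47) = -1/47 ≈ -0.021277)
U(r) = √(-1/47 + r) (U(r) = √(r - 1/47) = √(-1/47 + r))
√(U(G - 1*2) + D(41)) = √(√(-47 + 2209*(4 - 1*2))/47 + (-7 + 41)) = √(√(-47 + 2209*(4 - 2))/47 + 34) = √(√(-47 + 2209*2)/47 + 34) = √(√(-47 + 4418)/47 + 34) = √(√4371/47 + 34) = √(34 + √4371/47)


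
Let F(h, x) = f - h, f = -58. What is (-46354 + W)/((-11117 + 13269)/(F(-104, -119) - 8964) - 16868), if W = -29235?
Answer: 337051351/75215488 ≈ 4.4811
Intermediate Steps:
F(h, x) = -58 - h
(-46354 + W)/((-11117 + 13269)/(F(-104, -119) - 8964) - 16868) = (-46354 - 29235)/((-11117 + 13269)/((-58 - 1*(-104)) - 8964) - 16868) = -75589/(2152/((-58 + 104) - 8964) - 16868) = -75589/(2152/(46 - 8964) - 16868) = -75589/(2152/(-8918) - 16868) = -75589/(2152*(-1/8918) - 16868) = -75589/(-1076/4459 - 16868) = -75589/(-75215488/4459) = -75589*(-4459/75215488) = 337051351/75215488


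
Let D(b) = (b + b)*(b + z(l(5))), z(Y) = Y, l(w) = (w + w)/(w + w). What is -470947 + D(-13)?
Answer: -470635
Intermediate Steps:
l(w) = 1 (l(w) = (2*w)/((2*w)) = (2*w)*(1/(2*w)) = 1)
D(b) = 2*b*(1 + b) (D(b) = (b + b)*(b + 1) = (2*b)*(1 + b) = 2*b*(1 + b))
-470947 + D(-13) = -470947 + 2*(-13)*(1 - 13) = -470947 + 2*(-13)*(-12) = -470947 + 312 = -470635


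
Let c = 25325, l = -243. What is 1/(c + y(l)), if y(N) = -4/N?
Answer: 243/6153979 ≈ 3.9487e-5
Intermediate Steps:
1/(c + y(l)) = 1/(25325 - 4/(-243)) = 1/(25325 - 4*(-1/243)) = 1/(25325 + 4/243) = 1/(6153979/243) = 243/6153979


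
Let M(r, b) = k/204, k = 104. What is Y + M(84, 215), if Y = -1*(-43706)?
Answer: 2229032/51 ≈ 43707.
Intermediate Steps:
M(r, b) = 26/51 (M(r, b) = 104/204 = 104*(1/204) = 26/51)
Y = 43706
Y + M(84, 215) = 43706 + 26/51 = 2229032/51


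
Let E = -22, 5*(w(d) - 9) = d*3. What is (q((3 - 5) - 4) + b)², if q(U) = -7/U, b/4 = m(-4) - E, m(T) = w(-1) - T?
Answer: 17330569/900 ≈ 19256.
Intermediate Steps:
w(d) = 9 + 3*d/5 (w(d) = 9 + (d*3)/5 = 9 + (3*d)/5 = 9 + 3*d/5)
m(T) = 42/5 - T (m(T) = (9 + (⅗)*(-1)) - T = (9 - ⅗) - T = 42/5 - T)
b = 688/5 (b = 4*((42/5 - 1*(-4)) - 1*(-22)) = 4*((42/5 + 4) + 22) = 4*(62/5 + 22) = 4*(172/5) = 688/5 ≈ 137.60)
(q((3 - 5) - 4) + b)² = (-7/((3 - 5) - 4) + 688/5)² = (-7/(-2 - 4) + 688/5)² = (-7/(-6) + 688/5)² = (-7*(-⅙) + 688/5)² = (7/6 + 688/5)² = (4163/30)² = 17330569/900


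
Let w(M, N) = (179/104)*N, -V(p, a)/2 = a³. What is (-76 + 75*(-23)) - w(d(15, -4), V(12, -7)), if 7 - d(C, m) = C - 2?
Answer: -155049/52 ≈ -2981.7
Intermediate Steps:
d(C, m) = 9 - C (d(C, m) = 7 - (C - 2) = 7 - (-2 + C) = 7 + (2 - C) = 9 - C)
V(p, a) = -2*a³
w(M, N) = 179*N/104 (w(M, N) = (179*(1/104))*N = 179*N/104)
(-76 + 75*(-23)) - w(d(15, -4), V(12, -7)) = (-76 + 75*(-23)) - 179*(-2*(-7)³)/104 = (-76 - 1725) - 179*(-2*(-343))/104 = -1801 - 179*686/104 = -1801 - 1*61397/52 = -1801 - 61397/52 = -155049/52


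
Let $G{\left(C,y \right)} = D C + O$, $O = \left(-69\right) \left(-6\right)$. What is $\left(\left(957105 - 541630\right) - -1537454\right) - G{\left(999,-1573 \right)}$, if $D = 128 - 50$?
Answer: $1874593$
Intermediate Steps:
$O = 414$
$D = 78$
$G{\left(C,y \right)} = 414 + 78 C$ ($G{\left(C,y \right)} = 78 C + 414 = 414 + 78 C$)
$\left(\left(957105 - 541630\right) - -1537454\right) - G{\left(999,-1573 \right)} = \left(\left(957105 - 541630\right) - -1537454\right) - \left(414 + 78 \cdot 999\right) = \left(\left(957105 - 541630\right) + 1537454\right) - \left(414 + 77922\right) = \left(415475 + 1537454\right) - 78336 = 1952929 - 78336 = 1874593$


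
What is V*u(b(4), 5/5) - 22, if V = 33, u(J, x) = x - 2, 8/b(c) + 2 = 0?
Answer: -55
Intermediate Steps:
b(c) = -4 (b(c) = 8/(-2 + 0) = 8/(-2) = 8*(-½) = -4)
u(J, x) = -2 + x
V*u(b(4), 5/5) - 22 = 33*(-2 + 5/5) - 22 = 33*(-2 + 5*(⅕)) - 22 = 33*(-2 + 1) - 22 = 33*(-1) - 22 = -33 - 22 = -55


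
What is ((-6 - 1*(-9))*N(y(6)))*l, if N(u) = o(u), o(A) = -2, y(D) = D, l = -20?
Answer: 120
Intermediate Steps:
N(u) = -2
((-6 - 1*(-9))*N(y(6)))*l = ((-6 - 1*(-9))*(-2))*(-20) = ((-6 + 9)*(-2))*(-20) = (3*(-2))*(-20) = -6*(-20) = 120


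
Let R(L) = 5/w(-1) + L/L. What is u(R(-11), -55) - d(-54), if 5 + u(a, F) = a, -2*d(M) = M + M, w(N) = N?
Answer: -63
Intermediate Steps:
d(M) = -M (d(M) = -(M + M)/2 = -M)
R(L) = -4 (R(L) = 5/(-1) + L/L = 5*(-1) + 1 = -5 + 1 = -4)
u(a, F) = -5 + a
u(R(-11), -55) - d(-54) = (-5 - 4) - (-1)*(-54) = -9 - 1*54 = -9 - 54 = -63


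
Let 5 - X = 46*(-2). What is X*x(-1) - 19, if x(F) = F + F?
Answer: -213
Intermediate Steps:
x(F) = 2*F
X = 97 (X = 5 - 46*(-2) = 5 - 1*(-92) = 5 + 92 = 97)
X*x(-1) - 19 = 97*(2*(-1)) - 19 = 97*(-2) - 19 = -194 - 19 = -213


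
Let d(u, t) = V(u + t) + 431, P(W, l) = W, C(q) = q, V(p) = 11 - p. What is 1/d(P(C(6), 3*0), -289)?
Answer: 1/725 ≈ 0.0013793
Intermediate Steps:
d(u, t) = 442 - t - u (d(u, t) = (11 - (u + t)) + 431 = (11 - (t + u)) + 431 = (11 + (-t - u)) + 431 = (11 - t - u) + 431 = 442 - t - u)
1/d(P(C(6), 3*0), -289) = 1/(442 - 1*(-289) - 1*6) = 1/(442 + 289 - 6) = 1/725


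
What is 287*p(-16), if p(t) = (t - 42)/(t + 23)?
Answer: -2378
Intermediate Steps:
p(t) = (-42 + t)/(23 + t)
287*p(-16) = 287*((-42 - 16)/(23 - 16)) = 287*(-58/7) = -2378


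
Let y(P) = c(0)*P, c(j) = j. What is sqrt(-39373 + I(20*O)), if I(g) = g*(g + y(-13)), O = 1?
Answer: I*sqrt(38973) ≈ 197.42*I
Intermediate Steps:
y(P) = 0 (y(P) = 0*P = 0)
I(g) = g**2 (I(g) = g*(g + 0) = g*g = g**2)
sqrt(-39373 + I(20*O)) = sqrt(-39373 + (20*1)**2) = sqrt(-39373 + 20**2) = sqrt(-39373 + 400) = sqrt(-38973) = I*sqrt(38973)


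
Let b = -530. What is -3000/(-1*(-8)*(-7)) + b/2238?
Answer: 417770/7833 ≈ 53.335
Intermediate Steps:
-3000/(-1*(-8)*(-7)) + b/2238 = -3000/(-1*(-8)*(-7)) - 530/2238 = -3000/(8*(-7)) - 530*1/2238 = -3000/(-56) - 265/1119 = -3000*(-1/56) - 265/1119 = 375/7 - 265/1119 = 417770/7833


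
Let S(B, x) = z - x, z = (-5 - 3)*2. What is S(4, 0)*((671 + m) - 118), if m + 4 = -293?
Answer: -4096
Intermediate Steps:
m = -297 (m = -4 - 293 = -297)
z = -16 (z = -8*2 = -16)
S(B, x) = -16 - x
S(4, 0)*((671 + m) - 118) = (-16 - 1*0)*((671 - 297) - 118) = (-16 + 0)*(374 - 118) = -16*256 = -4096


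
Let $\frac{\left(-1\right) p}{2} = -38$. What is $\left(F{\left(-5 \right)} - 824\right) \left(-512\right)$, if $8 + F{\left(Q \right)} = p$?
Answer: $387072$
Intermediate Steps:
$p = 76$ ($p = \left(-2\right) \left(-38\right) = 76$)
$F{\left(Q \right)} = 68$ ($F{\left(Q \right)} = -8 + 76 = 68$)
$\left(F{\left(-5 \right)} - 824\right) \left(-512\right) = \left(68 - 824\right) \left(-512\right) = \left(-756\right) \left(-512\right) = 387072$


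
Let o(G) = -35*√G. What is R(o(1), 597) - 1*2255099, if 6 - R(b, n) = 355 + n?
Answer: -2256045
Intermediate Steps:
R(b, n) = -349 - n (R(b, n) = 6 - (355 + n) = 6 + (-355 - n) = -349 - n)
R(o(1), 597) - 1*2255099 = (-349 - 1*597) - 1*2255099 = (-349 - 597) - 2255099 = -946 - 2255099 = -2256045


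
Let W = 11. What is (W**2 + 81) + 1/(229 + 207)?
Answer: 88073/436 ≈ 202.00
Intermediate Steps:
(W**2 + 81) + 1/(229 + 207) = (11**2 + 81) + 1/(229 + 207) = (121 + 81) + 1/436 = 202 + 1/436 = 88073/436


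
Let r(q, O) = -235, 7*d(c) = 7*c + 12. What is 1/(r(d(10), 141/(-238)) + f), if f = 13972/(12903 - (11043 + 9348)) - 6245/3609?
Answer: -750672/179107573 ≈ -0.0041912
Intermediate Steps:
d(c) = 12/7 + c (d(c) = (7*c + 12)/7 = (12 + 7*c)/7 = 12/7 + c)
f = -2699653/750672 (f = 13972/(12903 - 1*20391) - 6245*1/3609 = 13972/(12903 - 20391) - 6245/3609 = 13972/(-7488) - 6245/3609 = 13972*(-1/7488) - 6245/3609 = -3493/1872 - 6245/3609 = -2699653/750672 ≈ -3.5963)
1/(r(d(10), 141/(-238)) + f) = 1/(-235 - 2699653/750672) = 1/(-179107573/750672) = -750672/179107573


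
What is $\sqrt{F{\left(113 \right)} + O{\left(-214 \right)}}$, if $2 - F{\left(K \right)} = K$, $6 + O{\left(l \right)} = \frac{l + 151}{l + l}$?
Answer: $\frac{3 i \sqrt{594599}}{214} \approx 10.81 i$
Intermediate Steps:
$O{\left(l \right)} = -6 + \frac{151 + l}{2 l}$ ($O{\left(l \right)} = -6 + \frac{l + 151}{l + l} = -6 + \frac{151 + l}{2 l}$)
$F{\left(K \right)} = 2 - K$
$\sqrt{F{\left(113 \right)} + O{\left(-214 \right)}} = \sqrt{\left(2 - 113\right) + \frac{151 - -2354}{2 \left(-214\right)}} = \sqrt{\left(2 - 113\right) + \frac{1}{2} \left(- \frac{1}{214}\right) \left(151 + 2354\right)} = \sqrt{-111 + \frac{1}{2} \left(- \frac{1}{214}\right) 2505} = \sqrt{-111 - \frac{2505}{428}} = \sqrt{- \frac{50013}{428}} = \frac{3 i \sqrt{594599}}{214}$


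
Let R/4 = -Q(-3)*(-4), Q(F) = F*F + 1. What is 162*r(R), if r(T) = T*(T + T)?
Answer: 8294400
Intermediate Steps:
Q(F) = 1 + F² (Q(F) = F² + 1 = 1 + F²)
R = 160 (R = 4*(-(1 + (-3)²)*(-4)) = 4*(-(1 + 9)*(-4)) = 4*(-10*(-4)) = 4*(-1*(-40)) = 4*40 = 160)
r(T) = 2*T² (r(T) = T*(2*T) = 2*T²)
162*r(R) = 162*(2*160²) = 162*(2*25600) = 162*51200 = 8294400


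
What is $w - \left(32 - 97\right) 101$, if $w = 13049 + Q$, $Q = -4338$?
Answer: $15276$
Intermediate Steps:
$w = 8711$ ($w = 13049 - 4338 = 8711$)
$w - \left(32 - 97\right) 101 = 8711 - \left(32 - 97\right) 101 = 8711 - \left(-65\right) 101 = 8711 - -6565 = 8711 + 6565 = 15276$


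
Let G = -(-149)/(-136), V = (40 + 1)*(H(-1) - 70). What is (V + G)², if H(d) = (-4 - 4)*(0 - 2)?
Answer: 90753370009/18496 ≈ 4.9066e+6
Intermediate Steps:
H(d) = 16 (H(d) = -8*(-2) = 16)
V = -2214 (V = (40 + 1)*(16 - 70) = 41*(-54) = -2214)
G = -149/136 (G = -(-149)*(-1)/136 = -1*149/136 = -149/136 ≈ -1.0956)
(V + G)² = (-2214 - 149/136)² = (-301253/136)² = 90753370009/18496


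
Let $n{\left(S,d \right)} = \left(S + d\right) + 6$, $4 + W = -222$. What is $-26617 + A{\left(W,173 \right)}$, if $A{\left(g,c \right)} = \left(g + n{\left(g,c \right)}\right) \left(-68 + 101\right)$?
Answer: $-35626$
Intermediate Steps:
$W = -226$ ($W = -4 - 222 = -226$)
$n{\left(S,d \right)} = 6 + S + d$
$A{\left(g,c \right)} = 198 + 33 c + 66 g$ ($A{\left(g,c \right)} = \left(g + \left(6 + g + c\right)\right) \left(-68 + 101\right) = \left(g + \left(6 + c + g\right)\right) 33 = \left(6 + c + 2 g\right) 33 = 198 + 33 c + 66 g$)
$-26617 + A{\left(W,173 \right)} = -26617 + \left(198 + 33 \cdot 173 + 66 \left(-226\right)\right) = -26617 + \left(198 + 5709 - 14916\right) = -26617 - 9009 = -35626$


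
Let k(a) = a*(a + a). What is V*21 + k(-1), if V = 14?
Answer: 296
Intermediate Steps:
k(a) = 2*a² (k(a) = a*(2*a) = 2*a²)
V*21 + k(-1) = 14*21 + 2*(-1)² = 294 + 2*1 = 294 + 2 = 296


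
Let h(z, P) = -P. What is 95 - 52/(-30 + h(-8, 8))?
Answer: 1831/19 ≈ 96.368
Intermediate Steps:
95 - 52/(-30 + h(-8, 8)) = 95 - 52/(-30 - 1*8) = 95 - 52/(-30 - 8) = 95 - 52/(-38) = 95 - 1/38*(-52) = 95 + 26/19 = 1831/19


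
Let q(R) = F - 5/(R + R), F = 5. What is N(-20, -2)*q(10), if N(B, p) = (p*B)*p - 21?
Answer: -1919/4 ≈ -479.75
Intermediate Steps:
N(B, p) = -21 + B*p² (N(B, p) = (B*p)*p - 21 = B*p² - 21 = -21 + B*p²)
q(R) = 5 - 5/(2*R) (q(R) = 5 - 5/(R + R) = 5 - 5*1/(2*R) = 5 - 5/(2*R))
N(-20, -2)*q(10) = (-21 - 20*(-2)²)*(5 - 5/2/10) = (-21 - 20*4)*(5 - 5/2*⅒) = (-21 - 80)*(5 - ¼) = -101*19/4 = -1919/4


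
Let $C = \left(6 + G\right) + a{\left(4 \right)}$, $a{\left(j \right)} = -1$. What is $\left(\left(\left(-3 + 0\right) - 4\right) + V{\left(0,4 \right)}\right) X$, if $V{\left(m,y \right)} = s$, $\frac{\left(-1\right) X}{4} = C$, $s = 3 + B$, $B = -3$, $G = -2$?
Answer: $84$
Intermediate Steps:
$C = 3$ ($C = \left(6 - 2\right) - 1 = 4 - 1 = 3$)
$s = 0$ ($s = 3 - 3 = 0$)
$X = -12$ ($X = \left(-4\right) 3 = -12$)
$V{\left(m,y \right)} = 0$
$\left(\left(\left(-3 + 0\right) - 4\right) + V{\left(0,4 \right)}\right) X = \left(\left(\left(-3 + 0\right) - 4\right) + 0\right) \left(-12\right) = \left(\left(-3 - 4\right) + 0\right) \left(-12\right) = \left(-7 + 0\right) \left(-12\right) = \left(-7\right) \left(-12\right) = 84$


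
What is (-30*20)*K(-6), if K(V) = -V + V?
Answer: 0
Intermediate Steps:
K(V) = 0
(-30*20)*K(-6) = -30*20*0 = -600*0 = 0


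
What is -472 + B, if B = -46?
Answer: -518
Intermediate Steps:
-472 + B = -472 - 46 = -518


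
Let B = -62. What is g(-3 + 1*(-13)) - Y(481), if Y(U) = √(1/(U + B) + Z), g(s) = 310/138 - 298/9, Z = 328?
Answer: -6389/207 - √57584427/419 ≈ -48.976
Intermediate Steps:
g(s) = -6389/207 (g(s) = 310*(1/138) - 298*⅑ = 155/69 - 298/9 = -6389/207)
Y(U) = √(328 + 1/(-62 + U)) (Y(U) = √(1/(U - 62) + 328) = √(1/(-62 + U) + 328) = √(328 + 1/(-62 + U)))
g(-3 + 1*(-13)) - Y(481) = -6389/207 - √((-20335 + 328*481)/(-62 + 481)) = -6389/207 - √((-20335 + 157768)/419) = -6389/207 - √((1/419)*137433) = -6389/207 - √(137433/419) = -6389/207 - √57584427/419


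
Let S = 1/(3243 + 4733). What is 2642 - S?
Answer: 21072591/7976 ≈ 2642.0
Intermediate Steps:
S = 1/7976 ≈ 0.00012538
2642 - S = 2642 - 1*1/7976 = 2642 - 1/7976 = 21072591/7976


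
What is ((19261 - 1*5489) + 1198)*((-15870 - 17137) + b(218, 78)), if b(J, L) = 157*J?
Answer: 18248430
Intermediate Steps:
((19261 - 1*5489) + 1198)*((-15870 - 17137) + b(218, 78)) = ((19261 - 1*5489) + 1198)*((-15870 - 17137) + 157*218) = ((19261 - 5489) + 1198)*(-33007 + 34226) = (13772 + 1198)*1219 = 14970*1219 = 18248430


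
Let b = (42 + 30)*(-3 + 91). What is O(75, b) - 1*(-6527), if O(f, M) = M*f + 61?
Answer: 481788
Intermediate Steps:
b = 6336 (b = 72*88 = 6336)
O(f, M) = 61 + M*f
O(75, b) - 1*(-6527) = (61 + 6336*75) - 1*(-6527) = (61 + 475200) + 6527 = 475261 + 6527 = 481788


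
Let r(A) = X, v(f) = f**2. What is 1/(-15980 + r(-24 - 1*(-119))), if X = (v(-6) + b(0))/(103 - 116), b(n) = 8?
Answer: -13/207784 ≈ -6.2565e-5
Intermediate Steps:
X = -44/13 (X = ((-6)**2 + 8)/(103 - 116) = (36 + 8)/(-13) = 44*(-1/13) = -44/13 ≈ -3.3846)
r(A) = -44/13
1/(-15980 + r(-24 - 1*(-119))) = 1/(-15980 - 44/13) = 1/(-207784/13) = -13/207784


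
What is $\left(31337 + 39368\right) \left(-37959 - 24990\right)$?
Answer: $-4450809045$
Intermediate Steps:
$\left(31337 + 39368\right) \left(-37959 - 24990\right) = 70705 \left(-62949\right) = -4450809045$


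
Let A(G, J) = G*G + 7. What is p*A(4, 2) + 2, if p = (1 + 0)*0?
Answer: 2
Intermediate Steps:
A(G, J) = 7 + G² (A(G, J) = G² + 7 = 7 + G²)
p = 0 (p = 1*0 = 0)
p*A(4, 2) + 2 = 0*(7 + 4²) + 2 = 0*(7 + 16) + 2 = 0*23 + 2 = 0 + 2 = 2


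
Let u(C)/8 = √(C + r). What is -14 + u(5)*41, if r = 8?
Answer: -14 + 328*√13 ≈ 1168.6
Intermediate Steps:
u(C) = 8*√(8 + C) (u(C) = 8*√(C + 8) = 8*√(8 + C))
-14 + u(5)*41 = -14 + (8*√(8 + 5))*41 = -14 + (8*√13)*41 = -14 + 328*√13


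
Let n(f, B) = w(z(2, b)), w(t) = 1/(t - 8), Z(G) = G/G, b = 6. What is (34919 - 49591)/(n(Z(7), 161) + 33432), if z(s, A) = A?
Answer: -29344/66863 ≈ -0.43887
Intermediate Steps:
Z(G) = 1
w(t) = 1/(-8 + t)
n(f, B) = -½ (n(f, B) = 1/(-8 + 6) = 1/(-2) = -½)
(34919 - 49591)/(n(Z(7), 161) + 33432) = (34919 - 49591)/(-½ + 33432) = -14672/66863/2 = -14672*2/66863 = -29344/66863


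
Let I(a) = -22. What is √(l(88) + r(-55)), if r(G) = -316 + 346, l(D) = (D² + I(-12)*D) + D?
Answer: √5926 ≈ 76.980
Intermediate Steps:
l(D) = D² - 21*D (l(D) = (D² - 22*D) + D = D² - 21*D)
r(G) = 30
√(l(88) + r(-55)) = √(88*(-21 + 88) + 30) = √(88*67 + 30) = √(5896 + 30) = √5926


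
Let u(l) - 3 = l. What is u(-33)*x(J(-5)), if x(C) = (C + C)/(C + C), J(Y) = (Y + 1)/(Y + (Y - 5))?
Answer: -30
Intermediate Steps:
J(Y) = (1 + Y)/(-5 + 2*Y) (J(Y) = (1 + Y)/(Y + (-5 + Y)) = (1 + Y)/(-5 + 2*Y))
u(l) = 3 + l
x(C) = 1 (x(C) = (2*C)/((2*C)) = (2*C)*(1/(2*C)) = 1)
u(-33)*x(J(-5)) = (3 - 33)*1 = -30*1 = -30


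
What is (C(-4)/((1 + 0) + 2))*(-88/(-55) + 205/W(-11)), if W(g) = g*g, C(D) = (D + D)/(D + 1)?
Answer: 15944/5445 ≈ 2.9282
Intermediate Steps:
C(D) = 2*D/(1 + D) (C(D) = (2*D)/(1 + D) = 2*D/(1 + D))
W(g) = g**2
(C(-4)/((1 + 0) + 2))*(-88/(-55) + 205/W(-11)) = ((2*(-4)/(1 - 4))/((1 + 0) + 2))*(-88/(-55) + 205/((-11)**2)) = ((2*(-4)/(-3))/(1 + 2))*(-88*(-1/55) + 205/121) = ((2*(-4)*(-1/3))/3)*(8/5 + 205*(1/121)) = ((8/3)*(1/3))*(8/5 + 205/121) = (8/9)*(1993/605) = 15944/5445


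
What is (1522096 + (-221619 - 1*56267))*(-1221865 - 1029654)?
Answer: -2801362454990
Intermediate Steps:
(1522096 + (-221619 - 1*56267))*(-1221865 - 1029654) = (1522096 + (-221619 - 56267))*(-2251519) = (1522096 - 277886)*(-2251519) = 1244210*(-2251519) = -2801362454990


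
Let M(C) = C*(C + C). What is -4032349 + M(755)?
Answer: -2892299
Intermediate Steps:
M(C) = 2*C² (M(C) = C*(2*C) = 2*C²)
-4032349 + M(755) = -4032349 + 2*755² = -4032349 + 2*570025 = -4032349 + 1140050 = -2892299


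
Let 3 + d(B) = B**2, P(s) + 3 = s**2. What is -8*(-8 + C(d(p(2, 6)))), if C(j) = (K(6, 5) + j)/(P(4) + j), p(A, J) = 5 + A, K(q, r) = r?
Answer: 3368/59 ≈ 57.085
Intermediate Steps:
P(s) = -3 + s**2
d(B) = -3 + B**2
C(j) = (5 + j)/(13 + j) (C(j) = (5 + j)/((-3 + 4**2) + j) = (5 + j)/((-3 + 16) + j) = (5 + j)/(13 + j))
-8*(-8 + C(d(p(2, 6)))) = -8*(-8 + (5 + (-3 + (5 + 2)**2))/(13 + (-3 + (5 + 2)**2))) = -8*(-8 + (5 + (-3 + 7**2))/(13 + (-3 + 7**2))) = -8*(-8 + (5 + (-3 + 49))/(13 + (-3 + 49))) = -8*(-8 + (5 + 46)/(13 + 46)) = -8*(-8 + 51/59) = -8*(-421/59) = 3368/59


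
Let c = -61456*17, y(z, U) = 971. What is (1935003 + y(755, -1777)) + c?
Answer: 891222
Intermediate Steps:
c = -1044752
(1935003 + y(755, -1777)) + c = (1935003 + 971) - 1044752 = 1935974 - 1044752 = 891222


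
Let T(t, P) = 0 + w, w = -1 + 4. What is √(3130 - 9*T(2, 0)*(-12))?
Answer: √3454 ≈ 58.771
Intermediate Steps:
w = 3
T(t, P) = 3 (T(t, P) = 0 + 3 = 3)
√(3130 - 9*T(2, 0)*(-12)) = √(3130 - 9*3*(-12)) = √(3130 - 27*(-12)) = √(3130 + 324) = √3454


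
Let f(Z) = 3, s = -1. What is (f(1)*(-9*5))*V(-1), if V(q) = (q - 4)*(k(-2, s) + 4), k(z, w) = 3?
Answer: 4725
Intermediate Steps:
V(q) = -28 + 7*q (V(q) = (q - 4)*(3 + 4) = (-4 + q)*7 = -28 + 7*q)
(f(1)*(-9*5))*V(-1) = (3*(-9*5))*(-28 + 7*(-1)) = (3*(-45))*(-28 - 7) = -135*(-35) = 4725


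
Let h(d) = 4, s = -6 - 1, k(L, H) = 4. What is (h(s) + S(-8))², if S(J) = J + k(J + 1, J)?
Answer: 0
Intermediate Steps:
S(J) = 4 + J (S(J) = J + 4 = 4 + J)
s = -7
(h(s) + S(-8))² = (4 + (4 - 8))² = (4 - 4)² = 0² = 0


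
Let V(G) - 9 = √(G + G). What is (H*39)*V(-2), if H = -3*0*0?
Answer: 0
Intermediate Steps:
V(G) = 9 + √2*√G (V(G) = 9 + √(G + G) = 9 + √(2*G) = 9 + √2*√G)
H = 0 (H = 0*0 = 0)
(H*39)*V(-2) = (0*39)*(9 + √2*√(-2)) = 0*(9 + √2*(I*√2)) = 0*(9 + 2*I) = 0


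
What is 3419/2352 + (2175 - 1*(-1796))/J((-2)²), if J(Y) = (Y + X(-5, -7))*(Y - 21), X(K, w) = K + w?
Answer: 1225597/39984 ≈ 30.652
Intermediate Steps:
J(Y) = (-21 + Y)*(-12 + Y) (J(Y) = (Y + (-5 - 7))*(Y - 21) = (Y - 12)*(-21 + Y) = (-12 + Y)*(-21 + Y) = (-21 + Y)*(-12 + Y))
3419/2352 + (2175 - 1*(-1796))/J((-2)²) = 3419/2352 + (2175 - 1*(-1796))/(252 + ((-2)²)² - 33*(-2)²) = 3419*(1/2352) + (2175 + 1796)/(252 + 4² - 33*4) = 3419/2352 + 3971/(252 + 16 - 132) = 3419/2352 + 3971/136 = 1225597/39984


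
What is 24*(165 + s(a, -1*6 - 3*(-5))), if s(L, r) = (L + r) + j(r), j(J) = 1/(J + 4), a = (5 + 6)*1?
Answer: 57744/13 ≈ 4441.8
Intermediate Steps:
a = 11 (a = 11*1 = 11)
j(J) = 1/(4 + J)
s(L, r) = L + r + 1/(4 + r) (s(L, r) = (L + r) + 1/(4 + r) = L + r + 1/(4 + r))
24*(165 + s(a, -1*6 - 3*(-5))) = 24*(165 + (1 + (4 + (-1*6 - 3*(-5)))*(11 + (-1*6 - 3*(-5))))/(4 + (-1*6 - 3*(-5)))) = 24*(165 + (1 + (4 + (-6 + 15))*(11 + (-6 + 15)))/(4 + (-6 + 15))) = 24*(165 + (1 + (4 + 9)*(11 + 9))/(4 + 9)) = 24*(165 + (1 + 13*20)/13) = 24*(165 + (1 + 260)/13) = 24*(165 + (1/13)*261) = 24*(165 + 261/13) = 24*(2406/13) = 57744/13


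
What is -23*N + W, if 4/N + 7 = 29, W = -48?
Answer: -574/11 ≈ -52.182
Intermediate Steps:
N = 2/11 (N = 4/(-7 + 29) = 4/22 = 4*(1/22) = 2/11 ≈ 0.18182)
-23*N + W = -23*2/11 - 48 = -46/11 - 48 = -574/11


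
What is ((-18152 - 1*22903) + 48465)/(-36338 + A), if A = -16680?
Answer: -3705/26509 ≈ -0.13976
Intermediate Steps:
((-18152 - 1*22903) + 48465)/(-36338 + A) = ((-18152 - 1*22903) + 48465)/(-36338 - 16680) = ((-18152 - 22903) + 48465)/(-53018) = (-41055 + 48465)*(-1/53018) = 7410*(-1/53018) = -3705/26509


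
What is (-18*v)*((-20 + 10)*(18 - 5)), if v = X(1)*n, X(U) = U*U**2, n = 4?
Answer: 9360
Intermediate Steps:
X(U) = U**3
v = 4 (v = 1**3*4 = 1*4 = 4)
(-18*v)*((-20 + 10)*(18 - 5)) = (-18*4)*((-20 + 10)*(18 - 5)) = -(-720)*13 = -72*(-130) = 9360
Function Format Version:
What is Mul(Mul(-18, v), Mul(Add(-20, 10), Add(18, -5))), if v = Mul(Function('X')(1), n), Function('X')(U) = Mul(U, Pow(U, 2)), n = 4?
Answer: 9360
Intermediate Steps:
Function('X')(U) = Pow(U, 3)
v = 4 (v = Mul(Pow(1, 3), 4) = Mul(1, 4) = 4)
Mul(Mul(-18, v), Mul(Add(-20, 10), Add(18, -5))) = Mul(Mul(-18, 4), Mul(Add(-20, 10), Add(18, -5))) = Mul(-72, Mul(-10, 13)) = Mul(-72, -130) = 9360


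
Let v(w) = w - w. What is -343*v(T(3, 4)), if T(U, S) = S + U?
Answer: 0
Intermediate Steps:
v(w) = 0
-343*v(T(3, 4)) = -343*0 = 0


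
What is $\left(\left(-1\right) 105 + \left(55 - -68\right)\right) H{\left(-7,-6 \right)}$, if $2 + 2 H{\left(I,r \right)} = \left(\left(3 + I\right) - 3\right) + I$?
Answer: $-144$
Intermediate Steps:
$H{\left(I,r \right)} = -1 + I$ ($H{\left(I,r \right)} = -1 + \frac{\left(\left(3 + I\right) - 3\right) + I}{2} = -1 + \frac{I + I}{2} = -1 + \frac{2 I}{2} = -1 + I$)
$\left(\left(-1\right) 105 + \left(55 - -68\right)\right) H{\left(-7,-6 \right)} = \left(\left(-1\right) 105 + \left(55 - -68\right)\right) \left(-1 - 7\right) = \left(-105 + \left(55 + 68\right)\right) \left(-8\right) = \left(-105 + 123\right) \left(-8\right) = 18 \left(-8\right) = -144$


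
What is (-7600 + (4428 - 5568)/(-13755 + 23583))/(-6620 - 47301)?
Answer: 6224495/44161299 ≈ 0.14095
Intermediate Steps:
(-7600 + (4428 - 5568)/(-13755 + 23583))/(-6620 - 47301) = (-7600 - 1140/9828)/(-53921) = (-7600 - 1140*1/9828)*(-1/53921) = (-7600 - 95/819)*(-1/53921) = -6224495/819*(-1/53921) = 6224495/44161299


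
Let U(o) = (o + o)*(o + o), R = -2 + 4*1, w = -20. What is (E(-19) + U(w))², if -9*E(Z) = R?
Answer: 207302404/81 ≈ 2.5593e+6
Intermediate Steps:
R = 2 (R = -2 + 4 = 2)
E(Z) = -2/9 (E(Z) = -⅑*2 = -2/9)
U(o) = 4*o² (U(o) = (2*o)*(2*o) = 4*o²)
(E(-19) + U(w))² = (-2/9 + 4*(-20)²)² = (-2/9 + 4*400)² = (-2/9 + 1600)² = (14398/9)² = 207302404/81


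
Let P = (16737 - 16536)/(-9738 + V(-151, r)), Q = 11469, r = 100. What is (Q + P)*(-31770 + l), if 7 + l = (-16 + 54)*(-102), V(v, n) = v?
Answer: -4043647031220/9889 ≈ -4.0890e+8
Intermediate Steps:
l = -3883 (l = -7 + (-16 + 54)*(-102) = -7 + 38*(-102) = -7 - 3876 = -3883)
P = -201/9889 (P = (16737 - 16536)/(-9738 - 151) = 201/(-9889) = 201*(-1/9889) = -201/9889 ≈ -0.020326)
(Q + P)*(-31770 + l) = (11469 - 201/9889)*(-31770 - 3883) = (113416740/9889)*(-35653) = -4043647031220/9889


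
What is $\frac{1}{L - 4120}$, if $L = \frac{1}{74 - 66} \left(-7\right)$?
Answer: $- \frac{8}{32967} \approx -0.00024267$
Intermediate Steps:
$L = - \frac{7}{8}$ ($L = \frac{1}{8} \left(-7\right) = - \frac{7}{8} \approx -0.875$)
$\frac{1}{L - 4120} = \frac{1}{- \frac{7}{8} - 4120} = \frac{1}{- \frac{32967}{8}} = - \frac{8}{32967}$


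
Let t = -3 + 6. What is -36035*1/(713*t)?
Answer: -36035/2139 ≈ -16.847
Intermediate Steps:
t = 3
-36035*1/(713*t) = -36035/(3*713) = -36035/2139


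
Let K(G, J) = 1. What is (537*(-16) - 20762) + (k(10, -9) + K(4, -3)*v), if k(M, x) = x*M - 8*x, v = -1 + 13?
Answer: -29360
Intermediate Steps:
v = 12
k(M, x) = -8*x + M*x (k(M, x) = M*x - 8*x = -8*x + M*x)
(537*(-16) - 20762) + (k(10, -9) + K(4, -3)*v) = (537*(-16) - 20762) + (-9*(-8 + 10) + 1*12) = (-8592 - 20762) + (-9*2 + 12) = -29354 + (-18 + 12) = -29354 - 6 = -29360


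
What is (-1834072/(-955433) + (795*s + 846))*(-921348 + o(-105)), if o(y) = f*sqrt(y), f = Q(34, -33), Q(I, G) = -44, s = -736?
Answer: 514326698294616360/955433 + 24562244369080*I*sqrt(105)/955433 ≈ 5.3832e+11 + 2.6343e+8*I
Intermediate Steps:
f = -44
o(y) = -44*sqrt(y)
(-1834072/(-955433) + (795*s + 846))*(-921348 + o(-105)) = (-1834072/(-955433) + (795*(-736) + 846))*(-921348 - 44*I*sqrt(105)) = (-1834072*(-1/955433) + (-585120 + 846))*(-921348 - 44*I*sqrt(105)) = (1834072/955433 - 584274)*(-921348 - 44*I*sqrt(105)) = -558232826570*(-921348 - 44*I*sqrt(105))/955433 = 514326698294616360/955433 + 24562244369080*I*sqrt(105)/955433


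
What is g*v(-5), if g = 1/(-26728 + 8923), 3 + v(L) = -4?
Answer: 7/17805 ≈ 0.00039315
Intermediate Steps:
v(L) = -7 (v(L) = -3 - 4 = -7)
g = -1/17805 (g = 1/(-17805) = -1/17805 ≈ -5.6164e-5)
g*v(-5) = -1/17805*(-7) = 7/17805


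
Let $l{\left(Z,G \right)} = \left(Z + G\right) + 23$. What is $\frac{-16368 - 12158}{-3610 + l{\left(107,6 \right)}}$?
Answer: $\frac{14263}{1737} \approx 8.2113$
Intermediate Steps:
$l{\left(Z,G \right)} = 23 + G + Z$ ($l{\left(Z,G \right)} = \left(G + Z\right) + 23 = 23 + G + Z$)
$\frac{-16368 - 12158}{-3610 + l{\left(107,6 \right)}} = \frac{-16368 - 12158}{-3610 + \left(23 + 6 + 107\right)} = - \frac{28526}{-3610 + 136} = - \frac{28526}{-3474} = \left(-28526\right) \left(- \frac{1}{3474}\right) = \frac{14263}{1737}$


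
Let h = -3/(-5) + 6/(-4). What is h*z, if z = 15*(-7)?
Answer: 189/2 ≈ 94.500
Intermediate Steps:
z = -105
h = -9/10 (h = -3*(-1/5) + 6*(-1/4) = 3/5 - 3/2 = -9/10 ≈ -0.90000)
h*z = -9/10*(-105) = 189/2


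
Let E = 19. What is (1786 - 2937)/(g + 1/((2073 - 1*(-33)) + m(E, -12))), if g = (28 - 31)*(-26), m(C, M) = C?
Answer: -2445875/165751 ≈ -14.756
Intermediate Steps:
g = 78 (g = -3*(-26) = 78)
(1786 - 2937)/(g + 1/((2073 - 1*(-33)) + m(E, -12))) = (1786 - 2937)/(78 + 1/((2073 - 1*(-33)) + 19)) = -1151/(78 + 1/((2073 + 33) + 19)) = -1151/(78 + 1/(2106 + 19)) = -1151/(78 + 1/2125) = -1151/165751/2125 = -1151*2125/165751 = -2445875/165751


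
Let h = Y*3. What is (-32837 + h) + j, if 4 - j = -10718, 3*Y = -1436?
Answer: -23551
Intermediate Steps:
Y = -1436/3 (Y = (⅓)*(-1436) = -1436/3 ≈ -478.67)
h = -1436 (h = -1436/3*3 = -1436)
j = 10722 (j = 4 - 1*(-10718) = 4 + 10718 = 10722)
(-32837 + h) + j = (-32837 - 1436) + 10722 = -34273 + 10722 = -23551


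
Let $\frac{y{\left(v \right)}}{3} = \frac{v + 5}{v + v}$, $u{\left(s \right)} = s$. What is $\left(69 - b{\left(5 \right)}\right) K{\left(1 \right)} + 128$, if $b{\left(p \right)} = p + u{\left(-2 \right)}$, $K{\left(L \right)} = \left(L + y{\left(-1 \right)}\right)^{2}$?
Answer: $1778$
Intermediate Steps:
$y{\left(v \right)} = \frac{3 \left(5 + v\right)}{2 v}$ ($y{\left(v \right)} = 3 \frac{v + 5}{v + v} = 3 \frac{5 + v}{2 v} = \frac{3 \left(5 + v\right)}{2 v}$)
$K{\left(L \right)} = \left(-6 + L\right)^{2}$ ($K{\left(L \right)} = \left(L + \frac{3 \left(5 - 1\right)}{2 \left(-1\right)}\right)^{2} = \left(L + \frac{3}{2} \left(-1\right) 4\right)^{2} = \left(L - 6\right)^{2} = \left(-6 + L\right)^{2}$)
$b{\left(p \right)} = -2 + p$ ($b{\left(p \right)} = p - 2 = -2 + p$)
$\left(69 - b{\left(5 \right)}\right) K{\left(1 \right)} + 128 = \left(69 - \left(-2 + 5\right)\right) \left(-6 + 1\right)^{2} + 128 = \left(69 - 3\right) \left(-5\right)^{2} + 128 = \left(69 - 3\right) 25 + 128 = 66 \cdot 25 + 128 = 1650 + 128 = 1778$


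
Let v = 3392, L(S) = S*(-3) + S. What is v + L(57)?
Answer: 3278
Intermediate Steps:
L(S) = -2*S (L(S) = -3*S + S = -2*S)
v + L(57) = 3392 - 2*57 = 3392 - 114 = 3278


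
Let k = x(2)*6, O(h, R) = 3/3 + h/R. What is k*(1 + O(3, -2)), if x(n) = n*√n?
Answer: 6*√2 ≈ 8.4853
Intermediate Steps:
x(n) = n^(3/2)
O(h, R) = 1 + h/R (O(h, R) = 3*(⅓) + h/R = 1 + h/R)
k = 12*√2 (k = 2^(3/2)*6 = (2*√2)*6 = 12*√2 ≈ 16.971)
k*(1 + O(3, -2)) = (12*√2)*(1 + (-2 + 3)/(-2)) = (12*√2)*(1 - ½*1) = (12*√2)*(1 - ½) = (12*√2)*(½) = 6*√2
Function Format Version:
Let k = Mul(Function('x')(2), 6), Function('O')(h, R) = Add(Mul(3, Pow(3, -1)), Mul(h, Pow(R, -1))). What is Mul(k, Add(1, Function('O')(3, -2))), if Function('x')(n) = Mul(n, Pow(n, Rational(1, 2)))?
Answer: Mul(6, Pow(2, Rational(1, 2))) ≈ 8.4853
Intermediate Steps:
Function('x')(n) = Pow(n, Rational(3, 2))
Function('O')(h, R) = Add(1, Mul(h, Pow(R, -1))) (Function('O')(h, R) = Add(Mul(3, Rational(1, 3)), Mul(h, Pow(R, -1))) = Add(1, Mul(h, Pow(R, -1))))
k = Mul(12, Pow(2, Rational(1, 2))) (k = Mul(Pow(2, Rational(3, 2)), 6) = Mul(Mul(2, Pow(2, Rational(1, 2))), 6) = Mul(12, Pow(2, Rational(1, 2))) ≈ 16.971)
Mul(k, Add(1, Function('O')(3, -2))) = Mul(Mul(12, Pow(2, Rational(1, 2))), Add(1, Mul(Pow(-2, -1), Add(-2, 3)))) = Mul(Mul(12, Pow(2, Rational(1, 2))), Add(1, Mul(Rational(-1, 2), 1))) = Mul(Mul(12, Pow(2, Rational(1, 2))), Add(1, Rational(-1, 2))) = Mul(Mul(12, Pow(2, Rational(1, 2))), Rational(1, 2)) = Mul(6, Pow(2, Rational(1, 2)))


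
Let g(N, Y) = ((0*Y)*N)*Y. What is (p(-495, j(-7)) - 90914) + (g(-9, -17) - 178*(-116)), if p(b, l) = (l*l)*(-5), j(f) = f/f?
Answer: -70271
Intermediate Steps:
j(f) = 1
p(b, l) = -5*l² (p(b, l) = l²*(-5) = -5*l²)
g(N, Y) = 0 (g(N, Y) = (0*N)*Y = 0*Y = 0)
(p(-495, j(-7)) - 90914) + (g(-9, -17) - 178*(-116)) = (-5*1² - 90914) + (0 - 178*(-116)) = (-5*1 - 90914) + (0 + 20648) = (-5 - 90914) + 20648 = -90919 + 20648 = -70271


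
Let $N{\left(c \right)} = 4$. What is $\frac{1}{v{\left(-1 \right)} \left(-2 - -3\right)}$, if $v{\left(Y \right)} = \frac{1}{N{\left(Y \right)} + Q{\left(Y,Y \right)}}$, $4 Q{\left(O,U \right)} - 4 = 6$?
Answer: $\frac{13}{2} \approx 6.5$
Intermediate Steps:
$Q{\left(O,U \right)} = \frac{5}{2}$ ($Q{\left(O,U \right)} = 1 + \frac{1}{4} \cdot 6 = 1 + \frac{3}{2} = \frac{5}{2}$)
$v{\left(Y \right)} = \frac{2}{13}$ ($v{\left(Y \right)} = \frac{1}{4 + \frac{5}{2}} = \frac{1}{\frac{13}{2}} = \frac{2}{13}$)
$\frac{1}{v{\left(-1 \right)} \left(-2 - -3\right)} = \frac{1}{\frac{2}{13} \left(-2 - -3\right)} = \frac{1}{\frac{2}{13} \left(-2 + 3\right)} = \frac{1}{\frac{2}{13} \cdot 1} = \frac{1}{\frac{2}{13}} = \frac{13}{2}$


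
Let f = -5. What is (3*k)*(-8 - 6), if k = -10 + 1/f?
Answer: 2142/5 ≈ 428.40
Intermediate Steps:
k = -51/5 (k = -10 + 1/(-5) = -10 - 1/5 = -51/5 ≈ -10.200)
(3*k)*(-8 - 6) = (3*(-51/5))*(-8 - 6) = -153/5*(-14) = 2142/5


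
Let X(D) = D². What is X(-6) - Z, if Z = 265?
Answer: -229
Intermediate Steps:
X(-6) - Z = (-6)² - 1*265 = 36 - 265 = -229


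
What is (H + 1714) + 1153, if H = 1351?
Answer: 4218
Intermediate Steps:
(H + 1714) + 1153 = (1351 + 1714) + 1153 = 3065 + 1153 = 4218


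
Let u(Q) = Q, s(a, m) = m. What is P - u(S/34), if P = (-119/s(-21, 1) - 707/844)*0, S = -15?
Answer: 15/34 ≈ 0.44118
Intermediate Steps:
P = 0 (P = (-119/1 - 707/844)*0 = (-119*1 - 707*1/844)*0 = (-119 - 707/844)*0 = -101143/844*0 = 0)
P - u(S/34) = 0 - (-15)/34 = 0 - 1*(-15/34) = 0 + 15/34 = 15/34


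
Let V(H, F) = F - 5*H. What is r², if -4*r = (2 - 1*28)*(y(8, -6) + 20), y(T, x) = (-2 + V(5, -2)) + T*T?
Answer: 511225/4 ≈ 1.2781e+5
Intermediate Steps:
y(T, x) = -29 + T² (y(T, x) = (-2 + (-2 - 5*5)) + T*T = (-2 + (-2 - 25)) + T² = (-2 - 27) + T² = -29 + T²)
r = 715/2 (r = -(2 - 1*28)*((-29 + 8²) + 20)/4 = -(2 - 28)*((-29 + 64) + 20)/4 = -(-13)*(35 + 20)/2 = -(-13)*55/2 = -¼*(-1430) = 715/2 ≈ 357.50)
r² = (715/2)² = 511225/4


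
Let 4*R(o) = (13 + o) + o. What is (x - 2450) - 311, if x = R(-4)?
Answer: -11039/4 ≈ -2759.8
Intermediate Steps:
R(o) = 13/4 + o/2 (R(o) = ((13 + o) + o)/4 = (13 + 2*o)/4 = 13/4 + o/2)
x = 5/4 (x = 13/4 + (1/2)*(-4) = 13/4 - 2 = 5/4 ≈ 1.2500)
(x - 2450) - 311 = (5/4 - 2450) - 311 = -9795/4 - 311 = -11039/4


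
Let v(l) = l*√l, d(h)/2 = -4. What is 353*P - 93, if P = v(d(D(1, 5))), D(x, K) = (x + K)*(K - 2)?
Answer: -93 - 5648*I*√2 ≈ -93.0 - 7987.5*I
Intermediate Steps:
D(x, K) = (-2 + K)*(K + x) (D(x, K) = (K + x)*(-2 + K) = (-2 + K)*(K + x))
d(h) = -8 (d(h) = 2*(-4) = -8)
v(l) = l^(3/2)
P = -16*I*√2 (P = (-8)^(3/2) = -16*I*√2 ≈ -22.627*I)
353*P - 93 = 353*(-16*I*√2) - 93 = -5648*I*√2 - 93 = -93 - 5648*I*√2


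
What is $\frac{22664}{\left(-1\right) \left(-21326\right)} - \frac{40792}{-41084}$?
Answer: $\frac{225132246}{109519673} \approx 2.0556$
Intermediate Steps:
$\frac{22664}{\left(-1\right) \left(-21326\right)} - \frac{40792}{-41084} = \frac{22664}{21326} - - \frac{10198}{10271} = 22664 \cdot \frac{1}{21326} + \frac{10198}{10271} = \frac{11332}{10663} + \frac{10198}{10271} = \frac{225132246}{109519673}$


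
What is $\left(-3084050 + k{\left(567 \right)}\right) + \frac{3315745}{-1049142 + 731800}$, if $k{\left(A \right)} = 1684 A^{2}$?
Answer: $\frac{170826282497947}{317342} \approx 5.383 \cdot 10^{8}$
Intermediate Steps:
$\left(-3084050 + k{\left(567 \right)}\right) + \frac{3315745}{-1049142 + 731800} = \left(-3084050 + 1684 \cdot 567^{2}\right) + \frac{3315745}{-1049142 + 731800} = \left(-3084050 + 1684 \cdot 321489\right) + \frac{3315745}{-317342} = \left(-3084050 + 541387476\right) + 3315745 \left(- \frac{1}{317342}\right) = 538303426 - \frac{3315745}{317342} = \frac{170826282497947}{317342}$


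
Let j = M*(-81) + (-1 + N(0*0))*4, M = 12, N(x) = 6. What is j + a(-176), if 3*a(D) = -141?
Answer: -999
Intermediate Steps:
a(D) = -47 (a(D) = (⅓)*(-141) = -47)
j = -952 (j = 12*(-81) + (-1 + 6)*4 = -972 + 5*4 = -972 + 20 = -952)
j + a(-176) = -952 - 47 = -999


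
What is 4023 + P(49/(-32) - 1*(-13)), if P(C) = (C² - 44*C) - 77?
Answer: 3658657/1024 ≈ 3572.9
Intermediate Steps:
P(C) = -77 + C² - 44*C
4023 + P(49/(-32) - 1*(-13)) = 4023 + (-77 + (49/(-32) - 1*(-13))² - 44*(49/(-32) - 1*(-13))) = 4023 + (-77 + (49*(-1/32) + 13)² - 44*(49*(-1/32) + 13)) = 4023 + (-77 + (-49/32 + 13)² - 44*(-49/32 + 13)) = 4023 + (-77 + (367/32)² - 44*367/32) = 4023 + (-77 + 134689/1024 - 4037/8) = 4023 - 460895/1024 = 3658657/1024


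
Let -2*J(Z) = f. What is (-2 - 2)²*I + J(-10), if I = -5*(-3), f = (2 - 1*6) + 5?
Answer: 479/2 ≈ 239.50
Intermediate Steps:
f = 1 (f = (2 - 6) + 5 = -4 + 5 = 1)
J(Z) = -½ (J(Z) = -½*1 = -½)
I = 15
(-2 - 2)²*I + J(-10) = (-2 - 2)²*15 - ½ = (-4)²*15 - ½ = 16*15 - ½ = 240 - ½ = 479/2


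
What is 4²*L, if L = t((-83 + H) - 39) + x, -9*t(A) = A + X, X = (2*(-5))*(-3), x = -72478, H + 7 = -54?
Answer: -1159376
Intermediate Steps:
H = -61 (H = -7 - 54 = -61)
X = 30 (X = -10*(-3) = 30)
t(A) = -10/3 - A/9 (t(A) = -(A + 30)/9 = -(30 + A)/9 = -10/3 - A/9)
L = -72461 (L = (-10/3 - ((-83 - 61) - 39)/9) - 72478 = (-10/3 - (-144 - 39)/9) - 72478 = (-10/3 - ⅑*(-183)) - 72478 = (-10/3 + 61/3) - 72478 = 17 - 72478 = -72461)
4²*L = 4²*(-72461) = 16*(-72461) = -1159376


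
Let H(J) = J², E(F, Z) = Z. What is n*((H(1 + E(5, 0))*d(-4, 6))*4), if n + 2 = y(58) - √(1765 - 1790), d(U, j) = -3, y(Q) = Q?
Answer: -672 + 60*I ≈ -672.0 + 60.0*I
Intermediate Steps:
n = 56 - 5*I (n = -2 + (58 - √(1765 - 1790)) = -2 + (58 - √(-25)) = -2 + (58 - 5*I) = 56 - 5*I ≈ 56.0 - 5.0*I)
n*((H(1 + E(5, 0))*d(-4, 6))*4) = (56 - 5*I)*(((1 + 0)²*(-3))*4) = (56 - 5*I)*((1²*(-3))*4) = (56 - 5*I)*((1*(-3))*4) = (56 - 5*I)*(-3*4) = (56 - 5*I)*(-12) = -672 + 60*I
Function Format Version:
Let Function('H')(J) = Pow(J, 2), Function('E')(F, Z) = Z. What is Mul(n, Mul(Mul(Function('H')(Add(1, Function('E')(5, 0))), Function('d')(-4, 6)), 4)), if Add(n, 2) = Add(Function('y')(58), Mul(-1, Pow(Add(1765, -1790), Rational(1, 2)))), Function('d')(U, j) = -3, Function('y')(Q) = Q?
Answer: Add(-672, Mul(60, I)) ≈ Add(-672.00, Mul(60.000, I))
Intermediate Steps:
n = Add(56, Mul(-5, I)) (n = Add(-2, Add(58, Mul(-1, Pow(Add(1765, -1790), Rational(1, 2))))) = Add(-2, Add(58, Mul(-1, Pow(-25, Rational(1, 2))))) = Add(-2, Add(58, Mul(-1, Mul(5, I)))) = Add(-2, Add(58, Mul(-5, I))) = Add(56, Mul(-5, I)) ≈ Add(56.000, Mul(-5.0000, I)))
Mul(n, Mul(Mul(Function('H')(Add(1, Function('E')(5, 0))), Function('d')(-4, 6)), 4)) = Mul(Add(56, Mul(-5, I)), Mul(Mul(Pow(Add(1, 0), 2), -3), 4)) = Mul(Add(56, Mul(-5, I)), Mul(Mul(Pow(1, 2), -3), 4)) = Mul(Add(56, Mul(-5, I)), Mul(Mul(1, -3), 4)) = Mul(Add(56, Mul(-5, I)), Mul(-3, 4)) = Mul(Add(56, Mul(-5, I)), -12) = Add(-672, Mul(60, I))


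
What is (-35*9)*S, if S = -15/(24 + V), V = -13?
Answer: 4725/11 ≈ 429.55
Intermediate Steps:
S = -15/11 (S = -15/(24 - 13) = -15/11 ≈ -1.3636)
(-35*9)*S = -35*9*(-15/11) = -315*(-15/11) = 4725/11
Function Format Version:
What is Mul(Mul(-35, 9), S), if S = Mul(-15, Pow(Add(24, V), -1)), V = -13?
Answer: Rational(4725, 11) ≈ 429.55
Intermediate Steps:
S = Rational(-15, 11) (S = Mul(-15, Pow(Add(24, -13), -1)) = Mul(-15, Pow(11, -1)) = Mul(-15, Rational(1, 11)) = Rational(-15, 11) ≈ -1.3636)
Mul(Mul(-35, 9), S) = Mul(Mul(-35, 9), Rational(-15, 11)) = Mul(-315, Rational(-15, 11)) = Rational(4725, 11)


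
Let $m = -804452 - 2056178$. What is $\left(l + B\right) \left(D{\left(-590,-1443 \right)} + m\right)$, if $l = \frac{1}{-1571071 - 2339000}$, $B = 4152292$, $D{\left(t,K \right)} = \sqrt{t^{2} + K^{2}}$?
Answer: $- \frac{46444492210226280530}{3910071} + \frac{16235756532731 \sqrt{2430349}}{3910071} \approx -1.1872 \cdot 10^{13}$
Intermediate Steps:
$D{\left(t,K \right)} = \sqrt{K^{2} + t^{2}}$
$m = -2860630$ ($m = -804452 - 2056178 = -2860630$)
$l = - \frac{1}{3910071}$ ($l = \frac{1}{-3910071} = - \frac{1}{3910071} \approx -2.5575 \cdot 10^{-7}$)
$\left(l + B\right) \left(D{\left(-590,-1443 \right)} + m\right) = \left(- \frac{1}{3910071} + 4152292\right) \left(\sqrt{\left(-1443\right)^{2} + \left(-590\right)^{2}} - 2860630\right) = \frac{16235756532731 \left(\sqrt{2082249 + 348100} - 2860630\right)}{3910071} = \frac{16235756532731 \left(\sqrt{2430349} - 2860630\right)}{3910071} = \frac{16235756532731 \left(-2860630 + \sqrt{2430349}\right)}{3910071} = - \frac{46444492210226280530}{3910071} + \frac{16235756532731 \sqrt{2430349}}{3910071}$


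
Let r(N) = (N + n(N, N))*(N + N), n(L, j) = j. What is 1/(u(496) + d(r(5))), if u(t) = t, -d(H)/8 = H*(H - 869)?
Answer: 1/615696 ≈ 1.6242e-6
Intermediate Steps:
r(N) = 4*N² (r(N) = (N + N)*(N + N) = (2*N)*(2*N) = 4*N²)
d(H) = -8*H*(-869 + H) (d(H) = -8*H*(H - 869) = -8*H*(-869 + H))
1/(u(496) + d(r(5))) = 1/(496 + 8*(4*5²)*(869 - 4*5²)) = 1/(496 + 8*(4*25)*(869 - 4*25)) = 1/(496 + 8*100*(869 - 1*100)) = 1/(496 + 8*100*(869 - 100)) = 1/(496 + 8*100*769) = 1/(496 + 615200) = 1/615696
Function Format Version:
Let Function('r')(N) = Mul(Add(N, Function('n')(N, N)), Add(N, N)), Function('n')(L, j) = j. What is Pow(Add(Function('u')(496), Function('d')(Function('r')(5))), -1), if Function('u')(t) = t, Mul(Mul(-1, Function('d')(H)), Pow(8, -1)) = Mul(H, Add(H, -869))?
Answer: Rational(1, 615696) ≈ 1.6242e-6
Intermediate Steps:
Function('r')(N) = Mul(4, Pow(N, 2)) (Function('r')(N) = Mul(Add(N, N), Add(N, N)) = Mul(Mul(2, N), Mul(2, N)) = Mul(4, Pow(N, 2)))
Function('d')(H) = Mul(-8, H, Add(-869, H)) (Function('d')(H) = Mul(-8, Mul(H, Add(H, -869))) = Mul(-8, Mul(H, Add(-869, H))) = Mul(-8, H, Add(-869, H)))
Pow(Add(Function('u')(496), Function('d')(Function('r')(5))), -1) = Pow(Add(496, Mul(8, Mul(4, Pow(5, 2)), Add(869, Mul(-1, Mul(4, Pow(5, 2)))))), -1) = Pow(Add(496, Mul(8, Mul(4, 25), Add(869, Mul(-1, Mul(4, 25))))), -1) = Pow(Add(496, Mul(8, 100, Add(869, Mul(-1, 100)))), -1) = Pow(Add(496, Mul(8, 100, Add(869, -100))), -1) = Pow(Add(496, Mul(8, 100, 769)), -1) = Pow(Add(496, 615200), -1) = Pow(615696, -1) = Rational(1, 615696)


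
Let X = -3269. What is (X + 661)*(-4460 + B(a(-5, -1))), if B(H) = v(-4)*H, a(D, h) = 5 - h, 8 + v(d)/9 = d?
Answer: 13321664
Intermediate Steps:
v(d) = -72 + 9*d
B(H) = -108*H (B(H) = (-72 + 9*(-4))*H = (-72 - 36)*H = -108*H)
(X + 661)*(-4460 + B(a(-5, -1))) = (-3269 + 661)*(-4460 - 108*(5 - 1*(-1))) = -2608*(-4460 - 108*(5 + 1)) = -2608*(-4460 - 108*6) = -2608*(-4460 - 648) = -2608*(-5108) = 13321664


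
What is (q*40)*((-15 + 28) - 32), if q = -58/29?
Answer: 1520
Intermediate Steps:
q = -2 (q = -58*1/29 = -2)
(q*40)*((-15 + 28) - 32) = (-2*40)*((-15 + 28) - 32) = -80*(13 - 32) = -80*(-19) = 1520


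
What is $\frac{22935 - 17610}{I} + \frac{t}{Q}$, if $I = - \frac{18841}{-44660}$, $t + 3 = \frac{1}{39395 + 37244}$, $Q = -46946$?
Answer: $\frac{427815742237605178}{33893965080727} \approx 12622.0$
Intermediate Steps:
$t = - \frac{229916}{76639}$ ($t = -3 + \frac{1}{39395 + 37244} = -3 + \frac{1}{76639} = - \frac{229916}{76639} \approx -3.0$)
$I = \frac{18841}{44660}$ ($I = \left(-18841\right) \left(- \frac{1}{44660}\right) = \frac{18841}{44660} \approx 0.42188$)
$\frac{22935 - 17610}{I} + \frac{t}{Q} = \frac{22935 - 17610}{\frac{18841}{44660}} - \frac{229916}{76639 \left(-46946\right)} = \left(22935 - 17610\right) \frac{44660}{18841} - - \frac{114958}{1798947247} = 5325 \cdot \frac{44660}{18841} + \frac{114958}{1798947247} = \frac{237814500}{18841} + \frac{114958}{1798947247} = \frac{427815742237605178}{33893965080727}$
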